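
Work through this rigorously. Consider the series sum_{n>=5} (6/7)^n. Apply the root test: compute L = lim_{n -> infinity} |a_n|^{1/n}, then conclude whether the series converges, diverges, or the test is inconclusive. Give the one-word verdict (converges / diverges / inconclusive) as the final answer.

Let a_n denote the general term. Form |a_n|^(1/n) and simplify:
|a_n|^(1/n) = 6/7
Take the limit as n -> infinity: L = 6/7.
Since L = 6/7 < 1, the root test implies convergence.

converges


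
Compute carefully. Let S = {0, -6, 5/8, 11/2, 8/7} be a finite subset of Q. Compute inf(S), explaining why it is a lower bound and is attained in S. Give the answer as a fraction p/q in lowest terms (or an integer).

S is finite, so inf(S) = min(S).
Sorted increasing:
-6, 0, 5/8, 8/7, 11/2
The extremum is -6.
For every x in S, x >= -6. And -6 is in S, so it is attained.
Therefore inf(S) = -6.

-6


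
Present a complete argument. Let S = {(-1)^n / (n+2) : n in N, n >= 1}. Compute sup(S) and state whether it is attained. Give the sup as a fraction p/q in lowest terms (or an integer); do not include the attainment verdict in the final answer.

Analysis:
- Values: -1/3, 1/4, -1/5, 1/6, -1/7, ...
- Positive terms (even n): 1/(2+2), 1/(4+2), ... decreasing -> max = 1/4 (n=2).
- Negative terms (odd n): -1/(1+2), -1/(3+2), ... increasing -> min = -1/3 (n=1).
- So sup = 1/4 (attained at n=2); inf = -1/3 (attained at n=1).
Conclusion: sup(S) = 1/4, attained in S.

1/4


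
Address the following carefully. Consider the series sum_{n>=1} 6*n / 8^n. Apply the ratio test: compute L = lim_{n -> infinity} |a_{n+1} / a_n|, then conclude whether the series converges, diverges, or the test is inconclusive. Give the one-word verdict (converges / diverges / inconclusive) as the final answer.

Let a_n denote the general term. Form the ratio a_{n+1}/a_n and simplify:
a_{n+1}/a_n = (n + 1)/(8*n)
Take the limit as n -> infinity: L = 1/8.
Since L = 1/8 < 1, the ratio test implies the series converges.

converges


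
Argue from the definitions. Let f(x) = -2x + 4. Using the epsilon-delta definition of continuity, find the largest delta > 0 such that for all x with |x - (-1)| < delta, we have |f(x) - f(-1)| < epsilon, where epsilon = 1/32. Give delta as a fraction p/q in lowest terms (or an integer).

We compute f(-1) = -2*(-1) + 4 = 6.
|f(x) - f(-1)| = |-2x + 4 - (6)| = |-2(x - (-1))| = 2|x - (-1)|.
We need 2|x - (-1)| < 1/32, i.e. |x - (-1)| < 1/32 / 2 = 1/64.
So any delta <= 1/64 works. Conversely, if delta > 1/64, then x = -1 + 1/64 satisfies |x - (-1)| = 1/64 < delta but |f(x) - f(-1)| = 2 * 1/64 = 1/32, which is not < 1/32; so no larger delta works.
Hence the largest such delta is 1/64.

1/64


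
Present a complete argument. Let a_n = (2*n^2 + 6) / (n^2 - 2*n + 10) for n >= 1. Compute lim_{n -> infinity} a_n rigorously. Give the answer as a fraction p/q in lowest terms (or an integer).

Divide numerator and denominator by n^2, the highest power:
numerator / n^2 = 2 + 6/n^2
denominator / n^2 = 1 - 2/n + 10/n^2
As n -> infinity, all terms of the form c/n^k (k >= 1) tend to 0.
So numerator / n^2 -> 2 and denominator / n^2 -> 1.
Therefore lim a_n = 2.

2


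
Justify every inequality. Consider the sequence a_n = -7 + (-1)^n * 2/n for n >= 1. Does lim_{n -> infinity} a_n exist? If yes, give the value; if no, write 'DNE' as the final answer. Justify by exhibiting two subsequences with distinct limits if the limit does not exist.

Examine the behaviour of a_n along subsequences.
Even-n subsequence a_{2k} = -7 + 2/(2k) -> -7. Odd-n subsequence a_{2k+1} = -7 - 2/(2k+1) -> -7. Both tend to -7, which suggests the limit is -7; verify directly.
|a_n - (-7)| = |(-1)^n * 2/n| = 2/n for every n >= 1.
Given epsilon > 0, choose a positive integer N > 2/epsilon. Then for all n >= N, |a_n - (-7)| = 2/n <= 2/N < epsilon.
So by the definition of the limit, lim a_n exists and equals -7.

-7


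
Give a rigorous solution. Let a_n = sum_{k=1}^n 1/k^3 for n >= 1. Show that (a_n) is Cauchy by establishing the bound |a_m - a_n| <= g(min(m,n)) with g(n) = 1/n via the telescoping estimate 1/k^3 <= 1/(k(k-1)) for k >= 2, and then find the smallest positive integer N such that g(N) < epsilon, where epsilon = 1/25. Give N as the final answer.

For m > n >= 1: |a_m - a_n| = sum_{k=n+1}^m 1/k^3.
Use 1/k^3 <= 1/(k(k-1)) = 1/(k-1) - 1/k for k >= 2 (which holds since k^3 >= k^2 >= k(k-1) for k >= 2):
sum_{k=n+1}^m 1/k^3 <= sum_{k=n+1}^m (1/(k-1) - 1/k) = 1/n - 1/m <= 1/n.
By symmetry the same bound holds with n,m swapped, so |a_m - a_n| <= 1/min(m,n) = g(min(m,n)). Since g(n) -> 0, (a_n) is Cauchy.
Now solve g(N) < 1/25: 1/N < 1/25 <=> N > 1/(1/25) = 25.
The smallest integer strictly greater than 25 is N = 26.
Check: g(26) = 1/26 < 1/25; g(25) = 1/25 >= 1/25. So N = 26.

26


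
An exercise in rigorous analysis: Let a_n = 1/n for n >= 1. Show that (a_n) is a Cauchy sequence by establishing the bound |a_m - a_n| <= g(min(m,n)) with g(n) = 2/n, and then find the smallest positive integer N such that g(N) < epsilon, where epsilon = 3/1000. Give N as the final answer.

For any m, n >= 1, by the triangle inequality:
|a_m - a_n| = |1/m - 1/n| <= 1/m + 1/n <= 2/min(m,n).
So g(n) = 2/n bounds the Cauchy difference. Since g(n) -> 0, (a_n) is Cauchy.
Now solve g(N) < 3/1000: 2/N < 3/1000 <=> N > 2 / (3/1000) = 2000/3.
The smallest integer strictly greater than 2000/3 is N = 667.
Check: g(667) = 2/667 = 2/667 < 3/1000; g(666) = 1/333 >= 3/1000. So N = 667.

667


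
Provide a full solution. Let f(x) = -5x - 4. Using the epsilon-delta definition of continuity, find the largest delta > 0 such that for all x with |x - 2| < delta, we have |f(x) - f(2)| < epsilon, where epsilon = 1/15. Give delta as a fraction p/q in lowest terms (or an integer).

We compute f(2) = -5*(2) - 4 = -14.
|f(x) - f(2)| = |-5x - 4 - (-14)| = |-5(x - 2)| = 5|x - 2|.
We need 5|x - 2| < 1/15, i.e. |x - 2| < 1/15 / 5 = 1/75.
So any delta <= 1/75 works. Conversely, if delta > 1/75, then x = 2 + 1/75 satisfies |x - 2| = 1/75 < delta but |f(x) - f(2)| = 5 * 1/75 = 1/15, which is not < 1/15; so no larger delta works.
Hence the largest such delta is 1/75.

1/75


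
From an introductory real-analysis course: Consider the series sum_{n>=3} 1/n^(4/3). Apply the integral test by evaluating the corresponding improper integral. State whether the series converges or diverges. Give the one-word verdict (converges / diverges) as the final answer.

Let f(x) = x^(-4/3). Then f is positive, continuous, and decreasing on [3, infinity), so the integral test applies.
Compute the improper integral int_{3}^infinity f(x) dx:
  antiderivative F(x) = -3/x^(1/3).
  As x -> infinity, F(x) -> 0 (since p = 4/3 > 1).
  So int = F(infinity) - F(3) = 0 - (-3^(2/3)) = 3^(2/3).
  Finite, so by the integral test, the series converges.

converges


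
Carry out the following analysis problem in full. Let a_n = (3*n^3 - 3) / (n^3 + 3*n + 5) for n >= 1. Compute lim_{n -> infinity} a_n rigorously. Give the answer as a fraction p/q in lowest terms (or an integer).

Divide numerator and denominator by n^3, the highest power:
numerator / n^3 = 3 - 3/n^3
denominator / n^3 = 1 + 3/n^2 + 5/n^3
As n -> infinity, all terms of the form c/n^k (k >= 1) tend to 0.
So numerator / n^3 -> 3 and denominator / n^3 -> 1.
Therefore lim a_n = 3.

3


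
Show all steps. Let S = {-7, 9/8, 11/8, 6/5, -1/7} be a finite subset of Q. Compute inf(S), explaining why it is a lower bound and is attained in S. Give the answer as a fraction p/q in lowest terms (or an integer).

S is finite, so inf(S) = min(S).
Sorted increasing:
-7, -1/7, 9/8, 6/5, 11/8
The extremum is -7.
For every x in S, x >= -7. And -7 is in S, so it is attained.
Therefore inf(S) = -7.

-7


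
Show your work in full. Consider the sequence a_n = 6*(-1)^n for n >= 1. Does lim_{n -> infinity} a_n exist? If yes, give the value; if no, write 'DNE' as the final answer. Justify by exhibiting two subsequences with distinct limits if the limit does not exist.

Examine the behaviour of a_n along subsequences.
Even-n subsequence a_{2k} = 6 -> 6. Odd-n subsequence a_{2k+1} = -6 -> -6.
Since these two subsequential limits are 6 and -6, distinct, the full sequence cannot converge (a convergent sequence has all subsequences tending to the same limit). So lim a_n does not exist.

DNE


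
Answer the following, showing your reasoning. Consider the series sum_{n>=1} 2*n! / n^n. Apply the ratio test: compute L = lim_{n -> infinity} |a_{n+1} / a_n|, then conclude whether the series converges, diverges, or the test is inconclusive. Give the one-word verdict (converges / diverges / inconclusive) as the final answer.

Let a_n denote the general term. Form the ratio a_{n+1}/a_n and simplify:
a_{n+1}/a_n = (n/(n + 1))^n
Take the limit as n -> infinity: L = exp(-1).
Since L = exp(-1) < 1, the ratio test implies the series converges.

converges


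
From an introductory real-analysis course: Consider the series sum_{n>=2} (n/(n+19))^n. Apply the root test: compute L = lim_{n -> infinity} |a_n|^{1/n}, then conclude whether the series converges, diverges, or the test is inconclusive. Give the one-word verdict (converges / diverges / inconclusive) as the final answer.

Let a_n denote the general term. Form |a_n|^(1/n) and simplify:
|a_n|^(1/n) = n/(n + 19)
Take the limit as n -> infinity: L = 1.
Since L = 1, the root test is inconclusive. (In fact a_n = (n/(n+19))^n -> e^(-19) != 0, so the nth-term test shows divergence; but the root test itself gives no conclusion.)

inconclusive


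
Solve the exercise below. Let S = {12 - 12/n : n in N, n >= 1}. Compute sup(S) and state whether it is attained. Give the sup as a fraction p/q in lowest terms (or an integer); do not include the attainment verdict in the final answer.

Analysis:
- Values: 0, 6, 8, 9, ... strictly increasing.
- Minimum is 0 (n=1); inf = 0 (attained).
- 12 - 12/n -> 12 from below; sup = 12, not attained.
Conclusion: sup(S) = 12, not attained in S.

12


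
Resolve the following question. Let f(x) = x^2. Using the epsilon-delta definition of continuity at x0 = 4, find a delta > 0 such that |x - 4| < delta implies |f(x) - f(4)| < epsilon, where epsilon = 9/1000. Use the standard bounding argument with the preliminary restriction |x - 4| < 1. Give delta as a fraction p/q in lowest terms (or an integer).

Factor: |x^2 - (4)^2| = |x - 4| * |x + 4|.
Impose |x - 4| < 1 first. Then |x + 4| = |(x - 4) + 2*(4)| <= |x - 4| + 2*|4| < 1 + 8 = 9.
So |x^2 - (4)^2| < delta * 9.
We need delta * 9 <= 9/1000, i.e. delta <= 9/1000/9 = 1/1000.
Since 1/1000 < 1, this is tighter than 1; take delta = 1/1000.
So delta = 1/1000 works.

1/1000


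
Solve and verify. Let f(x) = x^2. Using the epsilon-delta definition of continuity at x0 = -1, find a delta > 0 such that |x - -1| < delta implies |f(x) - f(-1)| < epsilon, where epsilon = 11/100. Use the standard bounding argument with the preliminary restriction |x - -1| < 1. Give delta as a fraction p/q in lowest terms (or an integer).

Factor: |x^2 - (-1)^2| = |x - -1| * |x + -1|.
Impose |x - -1| < 1 first. Then |x + -1| = |(x - -1) + 2*(-1)| <= |x - -1| + 2*|-1| < 1 + 2 = 3.
So |x^2 - (-1)^2| < delta * 3.
We need delta * 3 <= 11/100, i.e. delta <= 11/100/3 = 11/300.
Since 11/300 < 1, this is tighter than 1; take delta = 11/300.
So delta = 11/300 works.

11/300


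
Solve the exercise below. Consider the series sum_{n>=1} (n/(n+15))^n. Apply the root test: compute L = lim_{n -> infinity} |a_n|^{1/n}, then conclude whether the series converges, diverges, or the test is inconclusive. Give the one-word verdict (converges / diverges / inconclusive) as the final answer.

Let a_n denote the general term. Form |a_n|^(1/n) and simplify:
|a_n|^(1/n) = n/(n + 15)
Take the limit as n -> infinity: L = 1.
Since L = 1, the root test is inconclusive. (In fact a_n = (n/(n+15))^n -> e^(-15) != 0, so the nth-term test shows divergence; but the root test itself gives no conclusion.)

inconclusive


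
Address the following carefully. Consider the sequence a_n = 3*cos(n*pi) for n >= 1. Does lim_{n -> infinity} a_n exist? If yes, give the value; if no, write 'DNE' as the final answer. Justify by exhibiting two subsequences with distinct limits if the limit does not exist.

Examine the behaviour of a_n along subsequences.
cos(n*pi) = (-1)^n, so a_n = 3*(-1)^n. a_{2k} = 3 -> 3. a_{2k+1} = -3 -> -3.
Since these two subsequential limits are 3 and -3, distinct, the full sequence cannot converge (a convergent sequence has all subsequences tending to the same limit). So lim a_n does not exist.

DNE


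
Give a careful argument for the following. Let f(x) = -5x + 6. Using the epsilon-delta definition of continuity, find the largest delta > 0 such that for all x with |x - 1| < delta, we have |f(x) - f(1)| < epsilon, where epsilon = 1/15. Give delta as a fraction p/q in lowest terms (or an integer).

We compute f(1) = -5*(1) + 6 = 1.
|f(x) - f(1)| = |-5x + 6 - (1)| = |-5(x - 1)| = 5|x - 1|.
We need 5|x - 1| < 1/15, i.e. |x - 1| < 1/15 / 5 = 1/75.
So any delta <= 1/75 works. Conversely, if delta > 1/75, then x = 1 + 1/75 satisfies |x - 1| = 1/75 < delta but |f(x) - f(1)| = 5 * 1/75 = 1/15, which is not < 1/15; so no larger delta works.
Hence the largest such delta is 1/75.

1/75


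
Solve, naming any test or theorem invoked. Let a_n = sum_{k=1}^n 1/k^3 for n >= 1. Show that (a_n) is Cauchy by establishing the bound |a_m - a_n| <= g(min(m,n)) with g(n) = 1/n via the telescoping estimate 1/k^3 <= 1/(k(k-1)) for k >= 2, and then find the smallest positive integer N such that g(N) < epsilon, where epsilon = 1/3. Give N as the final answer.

For m > n >= 1: |a_m - a_n| = sum_{k=n+1}^m 1/k^3.
Use 1/k^3 <= 1/(k(k-1)) = 1/(k-1) - 1/k for k >= 2 (which holds since k^3 >= k^2 >= k(k-1) for k >= 2):
sum_{k=n+1}^m 1/k^3 <= sum_{k=n+1}^m (1/(k-1) - 1/k) = 1/n - 1/m <= 1/n.
By symmetry the same bound holds with n,m swapped, so |a_m - a_n| <= 1/min(m,n) = g(min(m,n)). Since g(n) -> 0, (a_n) is Cauchy.
Now solve g(N) < 1/3: 1/N < 1/3 <=> N > 1/(1/3) = 3.
The smallest integer strictly greater than 3 is N = 4.
Check: g(4) = 1/4 < 1/3; g(3) = 1/3 >= 1/3. So N = 4.

4


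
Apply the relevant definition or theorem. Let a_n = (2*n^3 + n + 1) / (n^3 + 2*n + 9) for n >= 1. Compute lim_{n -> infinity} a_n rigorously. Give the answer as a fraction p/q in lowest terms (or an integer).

Divide numerator and denominator by n^3, the highest power:
numerator / n^3 = 2 + n^(-2) + n^(-3)
denominator / n^3 = 1 + 2/n^2 + 9/n^3
As n -> infinity, all terms of the form c/n^k (k >= 1) tend to 0.
So numerator / n^3 -> 2 and denominator / n^3 -> 1.
Therefore lim a_n = 2.

2


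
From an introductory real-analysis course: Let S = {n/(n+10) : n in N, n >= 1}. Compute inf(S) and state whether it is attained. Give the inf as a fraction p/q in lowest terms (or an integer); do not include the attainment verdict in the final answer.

Analysis:
- Values: 1/11, 1/6, 3/13, 2/7, ... strictly increasing.
- Minimum is 1/11 (n=1); inf = 1/11 (attained).
- n/(n+10) = 1 - 10/(n+10) -> 1 from below as n -> infinity, and never equals 1.
- So sup = 1 (not attained).
Conclusion: inf(S) = 1/11, attained in S.

1/11


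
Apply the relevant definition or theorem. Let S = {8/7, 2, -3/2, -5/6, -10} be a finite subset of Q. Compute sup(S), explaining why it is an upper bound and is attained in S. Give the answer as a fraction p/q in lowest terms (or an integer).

S is finite, so sup(S) = max(S).
Sorted decreasing:
2, 8/7, -5/6, -3/2, -10
The extremum is 2.
For every x in S, x <= 2. And 2 is in S, so it is attained.
Therefore sup(S) = 2.

2


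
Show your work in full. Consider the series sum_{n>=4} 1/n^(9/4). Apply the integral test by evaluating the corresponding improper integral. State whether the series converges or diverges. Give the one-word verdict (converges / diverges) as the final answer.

Let f(x) = x^(-9/4). Then f is positive, continuous, and decreasing on [4, infinity), so the integral test applies.
Compute the improper integral int_{4}^infinity f(x) dx:
  antiderivative F(x) = -4/(5*x^(5/4)).
  As x -> infinity, F(x) -> 0 (since p = 9/4 > 1).
  So int = F(infinity) - F(4) = 0 - (-sqrt(2)/10) = sqrt(2)/10.
  Finite, so by the integral test, the series converges.

converges


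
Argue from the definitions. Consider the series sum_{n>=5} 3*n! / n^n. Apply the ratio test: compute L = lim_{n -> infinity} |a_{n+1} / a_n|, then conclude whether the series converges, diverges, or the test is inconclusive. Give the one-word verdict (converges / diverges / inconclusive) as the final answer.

Let a_n denote the general term. Form the ratio a_{n+1}/a_n and simplify:
a_{n+1}/a_n = (n/(n + 1))^n
Take the limit as n -> infinity: L = exp(-1).
Since L = exp(-1) < 1, the ratio test implies the series converges.

converges


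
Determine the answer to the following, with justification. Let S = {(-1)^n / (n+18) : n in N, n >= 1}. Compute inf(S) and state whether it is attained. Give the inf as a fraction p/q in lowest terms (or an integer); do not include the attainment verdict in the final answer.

Analysis:
- Values: -1/19, 1/20, -1/21, 1/22, -1/23, ...
- Positive terms (even n): 1/(2+18), 1/(4+18), ... decreasing -> max = 1/20 (n=2).
- Negative terms (odd n): -1/(1+18), -1/(3+18), ... increasing -> min = -1/19 (n=1).
- So sup = 1/20 (attained at n=2); inf = -1/19 (attained at n=1).
Conclusion: inf(S) = -1/19, attained in S.

-1/19


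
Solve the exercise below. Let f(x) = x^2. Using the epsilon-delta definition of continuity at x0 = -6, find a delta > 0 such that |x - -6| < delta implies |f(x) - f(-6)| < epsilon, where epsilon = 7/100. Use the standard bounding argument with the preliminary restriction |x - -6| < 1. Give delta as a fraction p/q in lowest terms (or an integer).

Factor: |x^2 - (-6)^2| = |x - -6| * |x + -6|.
Impose |x - -6| < 1 first. Then |x + -6| = |(x - -6) + 2*(-6)| <= |x - -6| + 2*|-6| < 1 + 12 = 13.
So |x^2 - (-6)^2| < delta * 13.
We need delta * 13 <= 7/100, i.e. delta <= 7/100/13 = 7/1300.
Since 7/1300 < 1, this is tighter than 1; take delta = 7/1300.
So delta = 7/1300 works.

7/1300


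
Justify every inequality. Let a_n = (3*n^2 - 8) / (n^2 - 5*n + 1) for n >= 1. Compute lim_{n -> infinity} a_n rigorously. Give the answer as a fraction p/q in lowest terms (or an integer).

Divide numerator and denominator by n^2, the highest power:
numerator / n^2 = 3 - 8/n^2
denominator / n^2 = 1 - 5/n + n^(-2)
As n -> infinity, all terms of the form c/n^k (k >= 1) tend to 0.
So numerator / n^2 -> 3 and denominator / n^2 -> 1.
Therefore lim a_n = 3.

3


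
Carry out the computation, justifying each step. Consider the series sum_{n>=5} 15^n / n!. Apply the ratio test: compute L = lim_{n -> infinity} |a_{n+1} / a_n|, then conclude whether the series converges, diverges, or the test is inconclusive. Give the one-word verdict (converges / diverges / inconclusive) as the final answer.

Let a_n denote the general term. Form the ratio a_{n+1}/a_n and simplify:
a_{n+1}/a_n = 15/(n + 1)
Take the limit as n -> infinity: L = 0.
Since L = 0 < 1, the ratio test implies the series converges.

converges


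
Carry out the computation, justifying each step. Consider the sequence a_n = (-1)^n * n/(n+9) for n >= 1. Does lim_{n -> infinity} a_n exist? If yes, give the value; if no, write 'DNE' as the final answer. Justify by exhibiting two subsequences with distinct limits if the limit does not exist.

Examine the behaviour of a_n along subsequences.
a_{2k} = 2k/(2k+9) -> 1. a_{2k+1} = -(2k+1)/(2k+10) -> -1.
Since these two subsequential limits are 1 and -1, distinct, the full sequence cannot converge (a convergent sequence has all subsequences tending to the same limit). So lim a_n does not exist.

DNE


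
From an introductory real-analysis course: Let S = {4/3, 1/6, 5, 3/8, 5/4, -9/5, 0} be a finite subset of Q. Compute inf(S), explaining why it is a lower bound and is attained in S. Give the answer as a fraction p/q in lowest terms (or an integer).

S is finite, so inf(S) = min(S).
Sorted increasing:
-9/5, 0, 1/6, 3/8, 5/4, 4/3, 5
The extremum is -9/5.
For every x in S, x >= -9/5. And -9/5 is in S, so it is attained.
Therefore inf(S) = -9/5.

-9/5


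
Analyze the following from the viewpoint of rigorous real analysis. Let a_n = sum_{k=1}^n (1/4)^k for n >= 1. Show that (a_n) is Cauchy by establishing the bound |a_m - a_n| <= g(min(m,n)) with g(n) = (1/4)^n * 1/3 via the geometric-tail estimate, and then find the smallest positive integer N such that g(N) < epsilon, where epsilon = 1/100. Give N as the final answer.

For m > n >= 1: |a_m - a_n| = sum_{k=n+1}^m (1/4)^k < sum_{k=n+1}^infinity (1/4)^k = (1/4)^(n+1) / (1 - 1/4) = (1/4)^n * (1/4) * (4/3) = (1/4)^n * 1/3.
So g(n) = (1/4)^n / 3. Since g(n) -> 0, (a_n) is Cauchy.
Now solve g(N) < 1/100: (1/4)^N / 3 < 1/100 <=> 4^N > 1 / (3 * 1/100) = 100/3.
Check powers of 4: 4^2 = 16 <= 100/3, 4^3 = 64 > 100/3.
So the smallest such N is 3. Check: g(3) = 1/(3 * 64) = 1/192 < 1/100.

3


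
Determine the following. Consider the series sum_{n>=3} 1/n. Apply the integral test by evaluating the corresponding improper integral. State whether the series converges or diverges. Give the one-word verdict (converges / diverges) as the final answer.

Let f(x) = 1/x. Then f is positive, continuous, and decreasing on [3, infinity), so the integral test applies.
Compute the improper integral int_{3}^infinity f(x) dx:
  antiderivative F(x) = log(x).
  As x -> infinity, log(x) -> infinity.
  So int = infinity - log(3) = infinity. By the integral test, the series diverges.

diverges


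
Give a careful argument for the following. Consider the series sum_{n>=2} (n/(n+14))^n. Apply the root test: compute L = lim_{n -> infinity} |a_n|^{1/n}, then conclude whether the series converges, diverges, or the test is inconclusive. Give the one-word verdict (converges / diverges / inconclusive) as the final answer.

Let a_n denote the general term. Form |a_n|^(1/n) and simplify:
|a_n|^(1/n) = n/(n + 14)
Take the limit as n -> infinity: L = 1.
Since L = 1, the root test is inconclusive. (In fact a_n = (n/(n+14))^n -> e^(-14) != 0, so the nth-term test shows divergence; but the root test itself gives no conclusion.)

inconclusive


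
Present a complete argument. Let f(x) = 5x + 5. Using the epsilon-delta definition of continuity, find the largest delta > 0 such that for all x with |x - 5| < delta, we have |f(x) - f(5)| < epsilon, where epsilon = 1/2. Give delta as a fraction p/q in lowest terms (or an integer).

We compute f(5) = 5*(5) + 5 = 30.
|f(x) - f(5)| = |5x + 5 - (30)| = |5(x - 5)| = 5|x - 5|.
We need 5|x - 5| < 1/2, i.e. |x - 5| < 1/2 / 5 = 1/10.
So any delta <= 1/10 works. Conversely, if delta > 1/10, then x = 5 + 1/10 satisfies |x - 5| = 1/10 < delta but |f(x) - f(5)| = 5 * 1/10 = 1/2, which is not < 1/2; so no larger delta works.
Hence the largest such delta is 1/10.

1/10


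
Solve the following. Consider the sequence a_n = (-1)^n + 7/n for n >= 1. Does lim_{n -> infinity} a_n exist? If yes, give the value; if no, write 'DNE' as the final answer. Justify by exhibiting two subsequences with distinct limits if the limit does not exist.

Examine the behaviour of a_n along subsequences.
a_{2k} = 1 + 7/(2k) -> 1. a_{2k+1} = -1 + 7/(2k+1) -> -1.
Since these two subsequential limits are 1 and -1, distinct, the full sequence cannot converge (a convergent sequence has all subsequences tending to the same limit). So lim a_n does not exist.

DNE


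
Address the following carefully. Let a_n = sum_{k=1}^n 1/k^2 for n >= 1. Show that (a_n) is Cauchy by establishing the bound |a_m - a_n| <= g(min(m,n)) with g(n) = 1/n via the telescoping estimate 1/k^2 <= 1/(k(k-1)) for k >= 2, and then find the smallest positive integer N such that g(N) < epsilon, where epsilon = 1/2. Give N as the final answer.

For m > n >= 1: |a_m - a_n| = sum_{k=n+1}^m 1/k^2.
Use 1/k^2 <= 1/(k(k-1)) = 1/(k-1) - 1/k for k >= 2:
sum_{k=n+1}^m 1/k^2 <= sum_{k=n+1}^m (1/(k-1) - 1/k) = 1/n - 1/m <= 1/n.
By symmetry the same bound holds with n,m swapped, so |a_m - a_n| <= 1/min(m,n) = g(min(m,n)). Since g(n) -> 0, (a_n) is Cauchy.
Now solve g(N) < 1/2: 1/N < 1/2 <=> N > 1/(1/2) = 2.
The smallest integer strictly greater than 2 is N = 3.
Check: g(3) = 1/3 < 1/2; g(2) = 1/2 >= 1/2. So N = 3.

3


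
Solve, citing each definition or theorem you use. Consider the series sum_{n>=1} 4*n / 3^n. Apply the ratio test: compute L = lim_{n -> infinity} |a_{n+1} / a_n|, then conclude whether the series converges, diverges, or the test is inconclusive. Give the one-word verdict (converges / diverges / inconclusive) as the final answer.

Let a_n denote the general term. Form the ratio a_{n+1}/a_n and simplify:
a_{n+1}/a_n = (n + 1)/(3*n)
Take the limit as n -> infinity: L = 1/3.
Since L = 1/3 < 1, the ratio test implies the series converges.

converges


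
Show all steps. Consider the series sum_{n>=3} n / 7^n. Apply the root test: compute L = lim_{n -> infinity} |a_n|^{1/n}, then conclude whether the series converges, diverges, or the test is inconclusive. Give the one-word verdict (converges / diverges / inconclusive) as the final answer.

Let a_n denote the general term. Form |a_n|^(1/n) and simplify:
|a_n|^(1/n) = n^(1/n)/7
Take the limit as n -> infinity: L = 1/7.
Since L = 1/7 < 1, the root test implies convergence.

converges


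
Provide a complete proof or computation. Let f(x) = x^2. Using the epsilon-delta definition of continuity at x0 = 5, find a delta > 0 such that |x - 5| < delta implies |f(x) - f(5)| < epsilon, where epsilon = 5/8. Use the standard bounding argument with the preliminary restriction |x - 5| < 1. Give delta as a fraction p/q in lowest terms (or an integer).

Factor: |x^2 - (5)^2| = |x - 5| * |x + 5|.
Impose |x - 5| < 1 first. Then |x + 5| = |(x - 5) + 2*(5)| <= |x - 5| + 2*|5| < 1 + 10 = 11.
So |x^2 - (5)^2| < delta * 11.
We need delta * 11 <= 5/8, i.e. delta <= 5/8/11 = 5/88.
Since 5/88 < 1, this is tighter than 1; take delta = 5/88.
So delta = 5/88 works.

5/88


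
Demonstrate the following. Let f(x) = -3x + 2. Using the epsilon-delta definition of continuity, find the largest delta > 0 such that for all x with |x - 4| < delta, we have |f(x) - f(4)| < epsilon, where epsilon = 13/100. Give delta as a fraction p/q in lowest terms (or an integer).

We compute f(4) = -3*(4) + 2 = -10.
|f(x) - f(4)| = |-3x + 2 - (-10)| = |-3(x - 4)| = 3|x - 4|.
We need 3|x - 4| < 13/100, i.e. |x - 4| < 13/100 / 3 = 13/300.
So any delta <= 13/300 works. Conversely, if delta > 13/300, then x = 4 + 13/300 satisfies |x - 4| = 13/300 < delta but |f(x) - f(4)| = 3 * 13/300 = 13/100, which is not < 13/100; so no larger delta works.
Hence the largest such delta is 13/300.

13/300


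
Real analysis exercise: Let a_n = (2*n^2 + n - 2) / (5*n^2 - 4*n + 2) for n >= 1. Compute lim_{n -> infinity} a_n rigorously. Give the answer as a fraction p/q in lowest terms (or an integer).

Divide numerator and denominator by n^2, the highest power:
numerator / n^2 = 2 + 1/n - 2/n^2
denominator / n^2 = 5 - 4/n + 2/n^2
As n -> infinity, all terms of the form c/n^k (k >= 1) tend to 0.
So numerator / n^2 -> 2 and denominator / n^2 -> 5.
Therefore lim a_n = 2/5.

2/5


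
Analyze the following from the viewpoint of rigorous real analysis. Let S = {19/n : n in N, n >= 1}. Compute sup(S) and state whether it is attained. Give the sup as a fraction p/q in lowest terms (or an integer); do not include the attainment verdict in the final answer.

Analysis:
- Values: 19, 19/2, 19/3, 19/4, ... strictly decreasing.
- The maximum is 19 (n=1); sup = 19 (attained).
- The set is bounded below by 0; 19/n -> 0 so 0 is the greatest lower bound.
- 0 is not in the set, so inf = 0 is not attained.
Conclusion: sup(S) = 19, attained in S.

19


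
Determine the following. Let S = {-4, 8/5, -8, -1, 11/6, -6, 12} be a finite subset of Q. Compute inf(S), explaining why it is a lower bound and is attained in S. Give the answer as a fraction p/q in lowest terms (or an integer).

S is finite, so inf(S) = min(S).
Sorted increasing:
-8, -6, -4, -1, 8/5, 11/6, 12
The extremum is -8.
For every x in S, x >= -8. And -8 is in S, so it is attained.
Therefore inf(S) = -8.

-8


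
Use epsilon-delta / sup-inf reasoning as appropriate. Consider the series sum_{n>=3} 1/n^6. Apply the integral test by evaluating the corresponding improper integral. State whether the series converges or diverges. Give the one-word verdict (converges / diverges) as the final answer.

Let f(x) = x^(-6). Then f is positive, continuous, and decreasing on [3, infinity), so the integral test applies.
Compute the improper integral int_{3}^infinity f(x) dx:
  antiderivative F(x) = -1/(5*x^5).
  As x -> infinity, F(x) -> 0 (since p = 6 > 1).
  So int = F(infinity) - F(3) = 0 - (-1/1215) = 1/1215.
  Finite, so by the integral test, the series converges.

converges


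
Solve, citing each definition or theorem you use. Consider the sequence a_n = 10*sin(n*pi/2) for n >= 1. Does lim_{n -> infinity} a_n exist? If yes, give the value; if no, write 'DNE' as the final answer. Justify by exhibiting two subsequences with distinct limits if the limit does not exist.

Examine the behaviour of a_n along subsequences.
a_{4k+1} = 10*sin(pi/2 + 2k*pi) = 10 -> 10. a_{4k+3} = 10*sin(3pi/2 + 2k*pi) = -10 -> -10.
Since these two subsequential limits are 10 and -10, distinct, the full sequence cannot converge (a convergent sequence has all subsequences tending to the same limit). So lim a_n does not exist.

DNE


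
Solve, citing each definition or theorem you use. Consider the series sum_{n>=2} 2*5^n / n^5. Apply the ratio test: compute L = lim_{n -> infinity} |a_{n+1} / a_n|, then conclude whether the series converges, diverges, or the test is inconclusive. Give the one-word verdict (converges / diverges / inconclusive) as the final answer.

Let a_n denote the general term. Form the ratio a_{n+1}/a_n and simplify:
a_{n+1}/a_n = 5*n^5/(n + 1)^5
Take the limit as n -> infinity: L = 5.
Since L = 5 > 1 (or L = infinity), the ratio test implies the series diverges.

diverges


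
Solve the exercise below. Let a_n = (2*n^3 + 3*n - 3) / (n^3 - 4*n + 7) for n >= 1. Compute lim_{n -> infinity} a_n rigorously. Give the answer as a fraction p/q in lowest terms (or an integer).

Divide numerator and denominator by n^3, the highest power:
numerator / n^3 = 2 + 3/n^2 - 3/n^3
denominator / n^3 = 1 - 4/n^2 + 7/n^3
As n -> infinity, all terms of the form c/n^k (k >= 1) tend to 0.
So numerator / n^3 -> 2 and denominator / n^3 -> 1.
Therefore lim a_n = 2.

2


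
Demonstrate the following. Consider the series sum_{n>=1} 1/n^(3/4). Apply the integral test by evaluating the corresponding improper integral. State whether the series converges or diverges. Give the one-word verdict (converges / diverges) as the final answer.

Let f(x) = x^(-3/4). Then f is positive, continuous, and decreasing on [1, infinity), so the integral test applies.
Compute the improper integral int_{1}^infinity f(x) dx:
  antiderivative F(x) = 4*x^(1/4).
  As x -> infinity, F(x) -> infinity (since p = 3/4 < 1).
  So the integral diverges. By the integral test, the series diverges.

diverges


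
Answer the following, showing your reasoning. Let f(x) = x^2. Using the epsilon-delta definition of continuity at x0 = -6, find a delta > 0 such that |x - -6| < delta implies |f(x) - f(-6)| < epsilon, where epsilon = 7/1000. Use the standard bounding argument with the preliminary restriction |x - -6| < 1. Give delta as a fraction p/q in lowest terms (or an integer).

Factor: |x^2 - (-6)^2| = |x - -6| * |x + -6|.
Impose |x - -6| < 1 first. Then |x + -6| = |(x - -6) + 2*(-6)| <= |x - -6| + 2*|-6| < 1 + 12 = 13.
So |x^2 - (-6)^2| < delta * 13.
We need delta * 13 <= 7/1000, i.e. delta <= 7/1000/13 = 7/13000.
Since 7/13000 < 1, this is tighter than 1; take delta = 7/13000.
So delta = 7/13000 works.

7/13000


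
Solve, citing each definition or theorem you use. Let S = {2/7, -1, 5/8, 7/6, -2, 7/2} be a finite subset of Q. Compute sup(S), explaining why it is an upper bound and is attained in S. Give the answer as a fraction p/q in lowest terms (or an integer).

S is finite, so sup(S) = max(S).
Sorted decreasing:
7/2, 7/6, 5/8, 2/7, -1, -2
The extremum is 7/2.
For every x in S, x <= 7/2. And 7/2 is in S, so it is attained.
Therefore sup(S) = 7/2.

7/2


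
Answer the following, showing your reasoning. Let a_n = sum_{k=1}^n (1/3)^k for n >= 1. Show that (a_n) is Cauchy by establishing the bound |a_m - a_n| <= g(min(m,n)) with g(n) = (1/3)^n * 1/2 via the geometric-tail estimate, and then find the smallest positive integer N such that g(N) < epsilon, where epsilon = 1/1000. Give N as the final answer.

For m > n >= 1: |a_m - a_n| = sum_{k=n+1}^m (1/3)^k < sum_{k=n+1}^infinity (1/3)^k = (1/3)^(n+1) / (1 - 1/3) = (1/3)^n * (1/3) * (3/2) = (1/3)^n * 1/2.
So g(n) = (1/3)^n / 2. Since g(n) -> 0, (a_n) is Cauchy.
Now solve g(N) < 1/1000: (1/3)^N / 2 < 1/1000 <=> 3^N > 1 / (2 * 1/1000) = 500.
Check powers of 3: 3^5 = 243 <= 500, 3^6 = 729 > 500.
So the smallest such N is 6. Check: g(6) = 1/(2 * 729) = 1/1458 < 1/1000.

6


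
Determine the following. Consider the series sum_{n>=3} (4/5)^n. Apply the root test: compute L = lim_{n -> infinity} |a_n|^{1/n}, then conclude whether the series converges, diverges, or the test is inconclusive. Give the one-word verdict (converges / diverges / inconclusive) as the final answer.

Let a_n denote the general term. Form |a_n|^(1/n) and simplify:
|a_n|^(1/n) = 4/5
Take the limit as n -> infinity: L = 4/5.
Since L = 4/5 < 1, the root test implies convergence.

converges


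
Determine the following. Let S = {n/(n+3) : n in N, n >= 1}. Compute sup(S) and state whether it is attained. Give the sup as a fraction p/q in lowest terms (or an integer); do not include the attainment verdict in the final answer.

Analysis:
- Values: 1/4, 2/5, 1/2, 4/7, ... strictly increasing.
- Minimum is 1/4 (n=1); inf = 1/4 (attained).
- n/(n+3) = 1 - 3/(n+3) -> 1 from below as n -> infinity, and never equals 1.
- So sup = 1 (not attained).
Conclusion: sup(S) = 1, not attained in S.

1


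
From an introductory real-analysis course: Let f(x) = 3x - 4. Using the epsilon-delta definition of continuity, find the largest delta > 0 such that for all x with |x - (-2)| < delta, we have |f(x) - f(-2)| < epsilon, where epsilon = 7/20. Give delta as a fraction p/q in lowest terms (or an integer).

We compute f(-2) = 3*(-2) - 4 = -10.
|f(x) - f(-2)| = |3x - 4 - (-10)| = |3(x - (-2))| = 3|x - (-2)|.
We need 3|x - (-2)| < 7/20, i.e. |x - (-2)| < 7/20 / 3 = 7/60.
So any delta <= 7/60 works. Conversely, if delta > 7/60, then x = -2 + 7/60 satisfies |x - (-2)| = 7/60 < delta but |f(x) - f(-2)| = 3 * 7/60 = 7/20, which is not < 7/20; so no larger delta works.
Hence the largest such delta is 7/60.

7/60


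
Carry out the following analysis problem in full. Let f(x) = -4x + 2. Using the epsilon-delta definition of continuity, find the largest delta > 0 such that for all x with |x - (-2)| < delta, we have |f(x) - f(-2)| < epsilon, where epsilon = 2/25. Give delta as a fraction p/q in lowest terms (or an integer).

We compute f(-2) = -4*(-2) + 2 = 10.
|f(x) - f(-2)| = |-4x + 2 - (10)| = |-4(x - (-2))| = 4|x - (-2)|.
We need 4|x - (-2)| < 2/25, i.e. |x - (-2)| < 2/25 / 4 = 1/50.
So any delta <= 1/50 works. Conversely, if delta > 1/50, then x = -2 + 1/50 satisfies |x - (-2)| = 1/50 < delta but |f(x) - f(-2)| = 4 * 1/50 = 2/25, which is not < 2/25; so no larger delta works.
Hence the largest such delta is 1/50.

1/50


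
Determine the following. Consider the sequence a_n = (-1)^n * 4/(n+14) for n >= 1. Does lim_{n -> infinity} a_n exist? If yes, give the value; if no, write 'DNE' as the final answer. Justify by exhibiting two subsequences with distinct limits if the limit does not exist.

Examine the behaviour of a_n along subsequences.
Even-n subsequence a_{2k} = 4/(2k+14) -> 0. Odd-n subsequence a_{2k+1} = -4/(2k+15) -> 0. Both tend to 0, which suggests the limit is 0; verify directly.
|a_n - 0| = 4/(n+14) < 4/n for every n >= 1.
Given epsilon > 0, choose a positive integer N > 4/epsilon. Then for all n >= N, |a_n| < 4/n <= 4/N < epsilon.
So by the definition of the limit, lim a_n exists and equals 0.

0


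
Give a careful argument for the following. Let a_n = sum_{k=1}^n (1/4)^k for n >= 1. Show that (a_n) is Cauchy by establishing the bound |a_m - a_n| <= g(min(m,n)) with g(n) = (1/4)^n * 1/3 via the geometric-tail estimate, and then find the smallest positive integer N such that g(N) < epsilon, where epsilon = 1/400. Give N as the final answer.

For m > n >= 1: |a_m - a_n| = sum_{k=n+1}^m (1/4)^k < sum_{k=n+1}^infinity (1/4)^k = (1/4)^(n+1) / (1 - 1/4) = (1/4)^n * (1/4) * (4/3) = (1/4)^n * 1/3.
So g(n) = (1/4)^n / 3. Since g(n) -> 0, (a_n) is Cauchy.
Now solve g(N) < 1/400: (1/4)^N / 3 < 1/400 <=> 4^N > 1 / (3 * 1/400) = 400/3.
Check powers of 4: 4^3 = 64 <= 400/3, 4^4 = 256 > 400/3.
So the smallest such N is 4. Check: g(4) = 1/(3 * 256) = 1/768 < 1/400.

4


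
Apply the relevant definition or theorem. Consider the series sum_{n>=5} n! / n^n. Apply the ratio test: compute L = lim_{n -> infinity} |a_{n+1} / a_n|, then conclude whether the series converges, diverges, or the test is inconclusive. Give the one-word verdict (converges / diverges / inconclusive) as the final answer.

Let a_n denote the general term. Form the ratio a_{n+1}/a_n and simplify:
a_{n+1}/a_n = (n/(n + 1))^n
Take the limit as n -> infinity: L = exp(-1).
Since L = exp(-1) < 1, the ratio test implies the series converges.

converges


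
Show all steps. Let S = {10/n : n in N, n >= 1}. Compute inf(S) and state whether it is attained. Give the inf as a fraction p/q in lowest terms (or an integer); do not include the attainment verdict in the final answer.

Analysis:
- Values: 10, 5, 10/3, 5/2, ... strictly decreasing.
- The maximum is 10 (n=1); sup = 10 (attained).
- The set is bounded below by 0; 10/n -> 0 so 0 is the greatest lower bound.
- 0 is not in the set, so inf = 0 is not attained.
Conclusion: inf(S) = 0, not attained in S.

0


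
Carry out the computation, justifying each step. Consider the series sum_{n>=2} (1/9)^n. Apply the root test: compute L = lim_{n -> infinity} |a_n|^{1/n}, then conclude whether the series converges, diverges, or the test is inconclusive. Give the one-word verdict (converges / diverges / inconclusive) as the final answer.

Let a_n denote the general term. Form |a_n|^(1/n) and simplify:
|a_n|^(1/n) = 1/9
Take the limit as n -> infinity: L = 1/9.
Since L = 1/9 < 1, the root test implies convergence.

converges


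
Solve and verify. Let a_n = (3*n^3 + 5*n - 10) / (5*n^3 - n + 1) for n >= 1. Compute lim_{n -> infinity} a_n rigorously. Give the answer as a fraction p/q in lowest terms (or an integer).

Divide numerator and denominator by n^3, the highest power:
numerator / n^3 = 3 + 5/n^2 - 10/n^3
denominator / n^3 = 5 - 1/n^2 + n^(-3)
As n -> infinity, all terms of the form c/n^k (k >= 1) tend to 0.
So numerator / n^3 -> 3 and denominator / n^3 -> 5.
Therefore lim a_n = 3/5.

3/5


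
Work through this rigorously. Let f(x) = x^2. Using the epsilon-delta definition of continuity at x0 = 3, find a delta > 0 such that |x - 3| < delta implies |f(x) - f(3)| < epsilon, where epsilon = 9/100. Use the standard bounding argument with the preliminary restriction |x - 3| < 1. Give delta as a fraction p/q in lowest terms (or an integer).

Factor: |x^2 - (3)^2| = |x - 3| * |x + 3|.
Impose |x - 3| < 1 first. Then |x + 3| = |(x - 3) + 2*(3)| <= |x - 3| + 2*|3| < 1 + 6 = 7.
So |x^2 - (3)^2| < delta * 7.
We need delta * 7 <= 9/100, i.e. delta <= 9/100/7 = 9/700.
Since 9/700 < 1, this is tighter than 1; take delta = 9/700.
So delta = 9/700 works.

9/700


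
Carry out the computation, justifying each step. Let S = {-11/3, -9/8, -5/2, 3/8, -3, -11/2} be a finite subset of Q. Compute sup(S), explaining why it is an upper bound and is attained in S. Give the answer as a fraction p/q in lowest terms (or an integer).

S is finite, so sup(S) = max(S).
Sorted decreasing:
3/8, -9/8, -5/2, -3, -11/3, -11/2
The extremum is 3/8.
For every x in S, x <= 3/8. And 3/8 is in S, so it is attained.
Therefore sup(S) = 3/8.

3/8
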